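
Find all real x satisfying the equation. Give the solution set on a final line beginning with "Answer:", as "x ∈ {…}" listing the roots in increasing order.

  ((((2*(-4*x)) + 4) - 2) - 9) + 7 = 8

Step 1. [((((2*(-4*x)) + 4) - 2) - 9) + 7 = 8] subtract 7: x sits inside (… + 7), so sub: (((2*(-4*x)) + 4) - 2) - 9 = 1.
Step 2. [(((2*(-4*x)) + 4) - 2) - 9 = 1] peel the -9: add 9 from each side. So sub: ((2*(-4*x)) + 4) - 2 = 10.
Step 3. [((2*(-4*x)) + 4) - 2 = 10] peel the -2: add 2 from each side ⇒ sub: (2*(-4*x)) + 4 = 12.
Step 4. [(2*(-4*x)) + 4 = 12] +4 is outermost — subtract 4 both sides ⇒ sub: 2*(-4*x) = 8.
Step 5. [2*(-4*x) = 8] leading coefficient 2: divide by 2. So div: -4*x = 4.
Step 6. [-4*x = 4] divide by the outer -4, so div: x = -1.

Answer: x ∈ {-1}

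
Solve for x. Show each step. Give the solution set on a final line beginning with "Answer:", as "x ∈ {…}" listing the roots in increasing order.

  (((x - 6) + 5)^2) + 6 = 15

Step 1. [(((x - 6) + 5)^2) + 6 = 15] +6 is outermost — subtract 6 both sides. So sub: ((x - 6) + 5)^2 = 9.
Step 2. [((x - 6) + 5)^2 = 9] LHS squared, RHS 9 ≥ 0: apply √ (±) ⇒ sqrt: (x - 6) + 5 = 3 or -3.
Step 3. [(x - 6) + 5 = 3 or -3] peel the +5: subtract 5 from each side ⇒ sub: x - 6 = -2 or -8.
Step 4. [x - 6 = -2 or -8] -6 is outermost — add 6 both sides, so sub: x = 4 or -2.

Answer: x ∈ {-2, 4}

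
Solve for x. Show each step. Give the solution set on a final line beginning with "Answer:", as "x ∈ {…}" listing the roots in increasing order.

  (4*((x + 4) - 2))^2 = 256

Step 1. [(4*((x + 4) - 2))^2 = 256] √ both sides: 256 ≥ 0 gives two branches ⇒ sqrt: 4*((x + 4) - 2) = 16 or -16.
Step 2. [4*((x + 4) - 2) = 16 or -16] divide by the outer 4 ⇒ div: (x + 4) - 2 = 4 or -4.
Step 3. [(x + 4) - 2 = 4 or -4] add 2: x sits inside (… - 2) ⇒ sub: x + 4 = 6 or -2.
Step 4. [x + 4 = 6 or -2] 4 comes off first (subtract 4) ⇒ sub: x = 2 or -6.

Answer: x ∈ {-6, 2}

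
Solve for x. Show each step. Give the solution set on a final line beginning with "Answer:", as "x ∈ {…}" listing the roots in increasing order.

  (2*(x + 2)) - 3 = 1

Step 1. [(2*(x + 2)) - 3 = 1] peel the -3: add 3 from each side, so sub: 2*(x + 2) = 4.
Step 2. [2*(x + 2) = 4] 2 out front; divide by 2, so div: x + 2 = 2.
Step 3. [x + 2 = 2] +2 is outermost — subtract 2 both sides, so sub: x = 0.

Answer: x ∈ {0}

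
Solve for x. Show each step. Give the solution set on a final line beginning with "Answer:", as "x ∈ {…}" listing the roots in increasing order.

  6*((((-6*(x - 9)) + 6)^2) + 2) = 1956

Step 1. [6*((((-6*(x - 9)) + 6)^2) + 2) = 1956] LHS = 6·(…); ÷6 both sides. So div: (((-6*(x - 9)) + 6)^2) + 2 = 326.
Step 2. [(((-6*(x - 9)) + 6)^2) + 2 = 326] the outer +2 inverts by subtracting 2. So sub: ((-6*(x - 9)) + 6)^2 = 324.
Step 3. [((-6*(x - 9)) + 6)^2 = 324] √ both sides: 324 ≥ 0 gives two branches. So sqrt: (-6*(x - 9)) + 6 = 18 or -18.
Step 4. [(-6*(x - 9)) + 6 = 18 or -18] -6 divides every term; factor it out, so factor: (x - 9) - 1 = -3 or 3.
Step 5. [(x - 9) - 1 = -3 or 3] -1 is outermost — add 1 both sides. So sub: x - 9 = -2 or 4.
Step 6. [x - 9 = -2 or 4] -9 is outermost — add 9 both sides. So sub: x = 7 or 13.

Answer: x ∈ {7, 13}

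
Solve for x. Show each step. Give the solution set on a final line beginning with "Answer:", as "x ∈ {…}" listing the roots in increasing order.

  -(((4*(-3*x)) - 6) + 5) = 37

Step 1. [-(((4*(-3*x)) - 6) + 5) = 37] flip signs both sides. So neg: ((4*(-3*x)) - 6) + 5 = -37.
Step 2. [((4*(-3*x)) - 6) + 5 = -37] subtract 5: x sits inside (… + 5), so sub: (4*(-3*x)) - 6 = -42.
Step 3. [(4*(-3*x)) - 6 = -42] the outer -6 inverts by adding 6 ⇒ sub: 4*(-3*x) = -36.
Step 4. [4*(-3*x) = -36] divide by the outer 4 ⇒ div: -3*x = -9.
Step 5. [-3*x = -9] divide by the outer -3. So div: x = 3.

Answer: x ∈ {3}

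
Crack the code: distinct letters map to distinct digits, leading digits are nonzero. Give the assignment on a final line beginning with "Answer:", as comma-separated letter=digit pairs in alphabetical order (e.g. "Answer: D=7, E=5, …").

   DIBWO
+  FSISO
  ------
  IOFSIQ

Step 1. [col 1: O + O ≡ Q (mod 10)] no forcing yet in column 1 (carry-in 0); Q=6 is free and consistent — try it. So Q=6.
Step 2. [col 1: O + O ≡ Q (mod 10)] several values work for O in column 1 (O + O ≡ Q (mod 10), carry-in 0); try O=3 ⇒ O=3.
Step 3. [col 2: W + S ≡ I (mod 10)] no forcing yet in column 2 (carry-in 0); I=1 is free and consistent — try it. So I=1.
Step 4. [col 2: W + S ≡ I (mod 10)] W=7 is one option consistent with column 2 (W + S ≡ I (mod 10), carry-in 0) — take it, so W=7.
Step 5. [col 2: W + S ≡ I (mod 10)] column 2: given W=7, I=1, carry-in 0, and digits 1,3,6,7 already taken and all letters distinct, W+S≡I (mod 10) forces S=4 ⇒ S=4.
Step 6. [col 3: B + I ≡ S (mod 10)] column 3: given I=1, S=4, carry-in 1, and digits 1,3,4,6,7 already taken and all letters distinct, B+I≡S (mod 10) forces B=2. So B=2.
Step 7. [col 4: I + S ≡ F (mod 10)] column 4 reads I+S+carry(0)=F with I=1, S=4; with digits 1,2,3,4,6,7 already taken and all letters distinct, the only value for F is 5. So F=5.
Step 8. [col 5: D + F ≡ O (mod 10)] in column 5 we have D+F≡O with carry-in 0; given F=5, O=3 and digits 1,2,3,4,5,6,7 already taken and all letters distinct, that pins D to 8, so D=8.

Answer: B=2, D=8, F=5, I=1, O=3, Q=6, S=4, W=7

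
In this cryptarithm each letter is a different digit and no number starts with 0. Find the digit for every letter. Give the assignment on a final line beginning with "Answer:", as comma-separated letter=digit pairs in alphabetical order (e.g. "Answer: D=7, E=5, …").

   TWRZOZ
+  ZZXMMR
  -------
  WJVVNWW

Step 1. [col 1: Z + R ≡ W (mod 10)] several values work for W in column 1 (Z + R ≡ W (mod 10), carry-in 0); try W=1, so W=1.
Step 2. [col 1: Z + R ≡ W (mod 10)] no forcing yet in column 1 (carry-in 0); Z=2 is free and consistent — try it. So Z=2.
Step 3. [col 1: Z + R ≡ W (mod 10)] in column 1 we have Z+R≡W with carry-in 0; given Z=2, W=1 and digits 1,2 already taken and all letters distinct, that pins R to 9. So R=9.
Step 4. [col 2: O + M ≡ W (mod 10)] column 2 (O + M ≡ W (mod 10), carry-in 1) doesn't pin M yet; pick M=3 and continue. So M=3.
Step 5. [col 2: O + M ≡ W (mod 10)] in column 2 we have O+M≡W with carry-in 1; given M=3, W=1 and digits 1,2,3,9 already taken and all letters distinct, that pins O to 7. So O=7.
Step 6. [col 3: Z + M ≡ N (mod 10)] in column 3 we have Z+M≡N with carry-in 1; given Z=2, M=3 and digits 1,2,3,7,9 already taken and all letters distinct, that pins N to 6, so N=6.
Step 7. [col 4: R + X ≡ V (mod 10)] in column 4 we have R+X≡V with carry-in 0; given R=9 and digits 1,2,3,6,7,9 already taken and all letters distinct, that pins V to 4 ⇒ V=4.
Step 8. [col 4: R + X ≡ V (mod 10)] column 4 reads R+X+carry(0)=V with R=9, V=4; with digits 1,2,3,4,6,7,9 already taken and all letters distinct, the only value for X is 5. So X=5.
Step 9. [col 6: T + Z ≡ J (mod 10)] from column 6 (Z=2, carry-in 0, digits 1,2,3,4,5,6,7,9 already taken and all letters distinct): J must equal 0 ⇒ J=0.
Step 10. [col 6: T + Z ≡ J (mod 10)] in column 6 we have T+Z≡J with carry-in 0; given Z=2, J=0 and digits 0,1,2,3,4,5,6,7,9 already taken and all letters distinct, that pins T to 8. So T=8.

Answer: J=0, M=3, N=6, O=7, R=9, T=8, V=4, W=1, X=5, Z=2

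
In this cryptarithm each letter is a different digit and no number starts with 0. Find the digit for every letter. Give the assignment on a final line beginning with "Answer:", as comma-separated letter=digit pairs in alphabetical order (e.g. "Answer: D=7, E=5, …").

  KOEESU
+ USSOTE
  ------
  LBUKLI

Step 1. [col 1: U + E ≡ I (mod 10)] several values work for U in column 1 (U + E ≡ I (mod 10), carry-in 0); try U=6, so U=6.
Step 2. [col 1: U + E ≡ I (mod 10)] several values work for E in column 1 (U + E ≡ I (mod 10), carry-in 0); try E=7 ⇒ E=7.
Step 3. [col 1: U + E ≡ I (mod 10)] column 1: given U=6, E=7, carry-in 0, and digits 6,7 already taken and all letters distinct, U+E≡I (mod 10) forces I=3. So I=3.
Step 4. [col 2: S + T ≡ L (mod 10)] column 2 (S + T ≡ L (mod 10), carry-in 1) doesn't pin S yet; pick S=8 and continue ⇒ S=8.
Step 5. [col 2: S + T ≡ L (mod 10)] column 2 (S + T ≡ L (mod 10), carry-in 1) doesn't pin T yet; pick T=0 and continue ⇒ T=0.
Step 6. [col 2: S + T ≡ L (mod 10)] in column 2 we have S+T≡L with carry-in 1; given S=8, T=0 and digits 0,3,6,7,8 already taken and all letters distinct, that pins L to 9. So L=9.
Step 7. [col 3: E + O ≡ K (mod 10)] column 3 (E + O ≡ K (mod 10), carry-in 0) doesn't pin O yet; pick O=5 and continue ⇒ O=5.
Step 8. [col 3: E + O ≡ K (mod 10)] in column 3 we have E+O≡K with carry-in 0; given E=7, O=5 and digits 0,3,5,6,7,8,9 already taken and all letters distinct, that pins K to 2. So K=2.
Step 9. [col 5: O + S ≡ B (mod 10)] column 5 reads O+S+carry(1)=B with O=5, S=8; with digits 0,2,3,5,6,7,8,9 already taken and all letters distinct, the only value for B is 4. So B=4.

Answer: B=4, E=7, I=3, K=2, L=9, O=5, S=8, T=0, U=6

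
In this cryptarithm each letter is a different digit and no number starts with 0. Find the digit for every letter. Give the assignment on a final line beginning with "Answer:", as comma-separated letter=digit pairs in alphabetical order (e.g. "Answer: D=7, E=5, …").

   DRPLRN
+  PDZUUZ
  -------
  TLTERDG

Step 1. [col 1: N + Z ≡ G (mod 10)] column 1 (N + Z ≡ G (mod 10), carry-in 0) doesn't pin Z yet; pick Z=3 and continue, so Z=3.
Step 2. [col 1: N + Z ≡ G (mod 10)] N=9 is one option consistent with column 1 (N + Z ≡ G (mod 10), carry-in 0) — take it. So N=9.
Step 3. [col 1: N + Z ≡ G (mod 10)] column 1 reads N+Z+carry(0)=G with N=9, Z=3; with digits 3,9 already taken and all letters distinct, the only value for G is 2. So G=2.
Step 4. [col 2: R + U ≡ D (mod 10)] column 2 (R + U ≡ D (mod 10), carry-in 1) doesn't pin U yet; pick U=6 and continue ⇒ U=6.
Step 5. [col 2: R + U ≡ D (mod 10)] column 2 (R + U ≡ D (mod 10), carry-in 1) doesn't pin D yet; pick D=4 and continue ⇒ D=4.
Step 6. [T] T is the leading digit of a 7-digit sum of two 6-digit numbers; the final carry is exactly 1, so T=1.
Step 7. [col 2: R + U ≡ D (mod 10)] from column 2 (U=6, D=4, carry-in 1, digits 1,2,3,4,6,9 already taken and all letters distinct): R must equal 7. So R=7.
Step 8. [col 3: L + U ≡ R (mod 10)] column 3 reads L+U+carry(1)=R with U=6, R=7; with digits 1,2,3,4,6,7,9 already taken and all letters distinct, the only value for L is 0, so L=0.
Step 9. [col 4: P + Z ≡ E (mod 10)] column 4 reads P+Z+carry(0)=E with Z=3; with digits 0,1,2,3,4,6,7,9 already taken and all letters distinct, the only value for P is 5 ⇒ P=5.
Step 10. [col 4: P + Z ≡ E (mod 10)] from column 4 (P=5, Z=3, carry-in 0, digits 0,1,2,3,4,5,6,7,9 already taken and all letters distinct): E must equal 8, so E=8.

Answer: D=4, E=8, G=2, L=0, N=9, P=5, R=7, T=1, U=6, Z=3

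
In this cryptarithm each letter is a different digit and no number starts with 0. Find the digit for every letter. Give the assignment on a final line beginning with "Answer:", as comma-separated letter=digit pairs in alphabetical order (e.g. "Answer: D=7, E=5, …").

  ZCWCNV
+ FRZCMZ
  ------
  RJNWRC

Step 1. [col 1: V + Z ≡ C (mod 10)] several values work for Z in column 1 (V + Z ≡ C (mod 10), carry-in 0); try Z=5 ⇒ Z=5.
Step 2. [col 1: V + Z ≡ C (mod 10)] no forcing yet in column 1 (carry-in 0); C=1 is free and consistent — try it ⇒ C=1.
Step 3. [col 1: V + Z ≡ C (mod 10)] from column 1 (Z=5, C=1, carry-in 0, digits 1,5 already taken and all letters distinct): V must equal 6, so V=6.
Step 4. [col 2: N + M ≡ R (mod 10)] no forcing yet in column 2 (carry-in 1); N=7 is free and consistent — try it ⇒ N=7.
Step 5. [col 2: N + M ≡ R (mod 10)] several values work for R in column 2 (N + M ≡ R (mod 10), carry-in 1); try R=8. So R=8.
Step 6. [col 2: N + M ≡ R (mod 10)] column 2: given N=7, R=8, carry-in 1, and digits 1,5,6,7,8 already taken and all letters distinct, N+M≡R (mod 10) forces M=0, so M=0.
Step 7. [col 3: C + C ≡ W (mod 10)] column 3: given C=1, carry-in 0, and digits 0,1,5,6,7,8 already taken and all letters distinct, C+C≡W (mod 10) forces W=2 ⇒ W=2.
Step 8. [col 5: C + R ≡ J (mod 10)] column 5: given C=1, R=8, carry-in 0, and digits 0,1,2,5,6,7,8 already taken and all letters distinct, C+R≡J (mod 10) forces J=9, so J=9.
Step 9. [col 6: Z + F ≡ R (mod 10)] column 6 reads Z+F+carry(0)=R with Z=5, R=8; with digits 0,1,2,5,6,7,8,9 already taken and all letters distinct, the only value for F is 3, so F=3.

Answer: C=1, F=3, J=9, M=0, N=7, R=8, V=6, W=2, Z=5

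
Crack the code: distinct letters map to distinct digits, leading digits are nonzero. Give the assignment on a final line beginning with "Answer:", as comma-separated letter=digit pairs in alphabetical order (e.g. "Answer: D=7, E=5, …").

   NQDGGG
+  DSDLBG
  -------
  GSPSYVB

Step 1. [col 1: G + G ≡ B (mod 10)] several values work for B in column 1 (G + G ≡ B (mod 10), carry-in 0); try B=2. So B=2.
Step 2. [col 1: G + G ≡ B (mod 10)] G=1 is one option consistent with column 1 (G + G ≡ B (mod 10), carry-in 0) — take it, so G=1.
Step 3. [col 2: G + B ≡ V (mod 10)] in column 2 we have G+B≡V with carry-in 0; given G=1, B=2 and digits 1,2 already taken and all letters distinct, that pins V to 3 ⇒ V=3.
Step 4. [col 3: G + L ≡ Y (mod 10)] L=8 is one option consistent with column 3 (G + L ≡ Y (mod 10), carry-in 0) — take it, so L=8.
Step 5. [col 3: G + L ≡ Y (mod 10)] from column 3 (G=1, L=8, carry-in 0, digits 1,2,3,8 already taken and all letters distinct): Y must equal 9. So Y=9.
Step 6. [col 4: D + D ≡ S (mod 10)] column 4 (D + D ≡ S (mod 10), carry-in 0) doesn't pin D yet; pick D=7 and continue, so D=7.
Step 7. [col 4: D + D ≡ S (mod 10)] column 4: given D=7, carry-in 0, and digits 1,2,3,7,8,9 already taken and all letters distinct, D+D≡S (mod 10) forces S=4. So S=4.
Step 8. [col 5: Q + S ≡ P (mod 10)] column 5 (Q + S ≡ P (mod 10), carry-in 1) doesn't pin P yet; pick P=0 and continue, so P=0.
Step 9. [col 5: Q + S ≡ P (mod 10)] column 5 reads Q+S+carry(1)=P with S=4, P=0; with digits 0,1,2,3,4,7,8,9 already taken and all letters distinct, the only value for Q is 5, so Q=5.
Step 10. [col 6: N + D ≡ S (mod 10)] column 6: given D=7, S=4, carry-in 1, and digits 0,1,2,3,4,5,7,8,9 already taken and all letters distinct, N+D≡S (mod 10) forces N=6 ⇒ N=6.

Answer: B=2, D=7, G=1, L=8, N=6, P=0, Q=5, S=4, V=3, Y=9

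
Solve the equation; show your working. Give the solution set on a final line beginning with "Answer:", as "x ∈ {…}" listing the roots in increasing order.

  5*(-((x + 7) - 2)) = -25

Step 1. [5*(-((x + 7) - 2)) = -25] LHS = 5·(…); ÷5 both sides, so div: -((x + 7) - 2) = -5.
Step 2. [-((x + 7) - 2) = -5] LHS negated; negate both sides ⇒ neg: (x + 7) - 2 = 5.
Step 3. [(x + 7) - 2 = 5] add 2: x sits inside (… - 2). So sub: x + 7 = 7.
Step 4. [x + 7 = 7] the outer +7 inverts by subtracting 7 ⇒ sub: x = 0.

Answer: x ∈ {0}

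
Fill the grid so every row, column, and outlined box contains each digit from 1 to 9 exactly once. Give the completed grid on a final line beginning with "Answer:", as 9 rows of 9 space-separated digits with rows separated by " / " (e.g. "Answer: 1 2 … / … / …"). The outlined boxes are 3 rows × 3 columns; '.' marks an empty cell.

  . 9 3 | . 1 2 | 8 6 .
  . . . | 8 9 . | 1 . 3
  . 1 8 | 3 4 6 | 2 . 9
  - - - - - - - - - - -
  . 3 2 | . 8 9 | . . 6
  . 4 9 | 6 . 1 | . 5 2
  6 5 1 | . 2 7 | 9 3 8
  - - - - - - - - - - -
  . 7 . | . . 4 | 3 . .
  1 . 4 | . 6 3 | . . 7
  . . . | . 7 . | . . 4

Step 1. [r7c5∈{5}] r7c5 is down to just 5. So r7c5=5.
Step 2. [r2c3∈{5,6,7}] in col 3, 7 fits only at r2c3 ⇒ r2c3=7.
Step 3. [r4c8∈{1,4,7}] across row 4, 1 lands solely at r4c8, so r4c8=1.
Step 4. [r9c1∈{2,3,5,8,9}] across row 9, 3 lands solely at r9c1 ⇒ r9c1=3.
Step 5. [r7c1∈{2,8,9}] across col 1, 9 lands solely at r7c1. So r7c1=9.
Step 6. [r9c4∈{1,2,9}] 1 has one home in row 9: r9c4 ⇒ r9c4=1.
Step 7. [r9c7∈{5,6}] r9c7 is the only open cell in col 7 admitting 6 ⇒ r9c7=6.
Step 8. [r2c1∈{2,4,5}] in col 1, 2 fits only at r2c1, so r2c1=2.
Step 9. [r7c8∈{2,8}] in row 7, 8 fits only at r7c8. So r7c8=8.
Step 10. [r1c9∈{5}] nothing but 5 survives at r1c9 ⇒ r1c9=5.
Step 11. [r8c4∈{2,9}] col 4 places 9 nowhere but r8c4. So r8c4=9.
Step 12. [r4c1∈{7}] r4c1 is down to just 7, so r4c1=7.
Step 13. [r8c8∈{2}] nothing but 2 survives at r8c8, so r8c8=2.
Step 14. [r6c4∈{4}] nothing but 4 survives at r6c4 ⇒ r6c4=4.
Step 15. [r9c2∈{2,8}] row 9 places 2 nowhere but r9c2, so r9c2=2.
Step 16. [r4c4∈{5}] r4c4 has the single candidate 5, so r4c4=5.
Step 17. [r1c1∈{4}] only 4 remains possible at r1c1 ⇒ r1c1=4.
Step 18. [r2c6∈{5}] r2c6 is down to just 5 ⇒ r2c6=5.
Step 19. [r5c7∈{7}] only 7 remains possible at r5c7. So r5c7=7.
Step 20. [r5c1∈{8}] r5c1's peers cover all but 8 ⇒ r5c1=8.
Step 21. [r7c4∈{2}] r7c4's peers cover all but 2 ⇒ r7c4=2.
Step 22. [r8c2∈{8}] r8c2 is down to just 8, so r8c2=8.
Step 23. [r2c8∈{4}] nothing but 4 survives at r2c8 ⇒ r2c8=4.
Step 24. [r2c2∈{6}] r2c2 is down to just 6, so r2c2=6.
Step 25. [r8c7∈{5}] only 5 remains possible at r8c7. So r8c7=5.
Step 26. [r5c5∈{3}] r5c5 is down to just 3 ⇒ r5c5=3.
Step 27. [r1c4∈{7}] r1c4 is down to just 7, so r1c4=7.
Step 28. [r7c9∈{1}] r7c9 is down to just 1, so r7c9=1.
Step 29. [r3c8∈{7}] nothing but 7 survives at r3c8 ⇒ r3c8=7.
Step 30. [r9c8∈{9}] r9c8's peers cover all but 9 ⇒ r9c8=9.
Step 31. [r3c1∈{5}] only 5 remains possible at r3c1, so r3c1=5.
Step 32. [r9c3∈{5}] r9c3's peers cover all but 5 ⇒ r9c3=5.
Step 33. [r7c3∈{6}] r7c3 has the single candidate 6, so r7c3=6.
Step 34. [r4c7∈{4}] only 4 remains possible at r4c7 ⇒ r4c7=4.
Step 35. [r9c6∈{8}] r9c6's peers cover all but 8 ⇒ r9c6=8.

Answer: 4 9 3 7 1 2 8 6 5 / 2 6 7 8 9 5 1 4 3 / 5 1 8 3 4 6 2 7 9 / 7 3 2 5 8 9 4 1 6 / 8 4 9 6 3 1 7 5 2 / 6 5 1 4 2 7 9 3 8 / 9 7 6 2 5 4 3 8 1 / 1 8 4 9 6 3 5 2 7 / 3 2 5 1 7 8 6 9 4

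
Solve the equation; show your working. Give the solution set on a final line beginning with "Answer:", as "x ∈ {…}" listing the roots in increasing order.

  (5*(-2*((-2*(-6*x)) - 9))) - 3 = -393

Step 1. [(5*(-2*((-2*(-6*x)) - 9))) - 3 = -393] add 3: x sits inside (… - 3) ⇒ sub: 5*(-2*((-2*(-6*x)) - 9)) = -390.
Step 2. [5*(-2*((-2*(-6*x)) - 9)) = -390] divide by the outer 5. So div: -2*((-2*(-6*x)) - 9) = -78.
Step 3. [-2*((-2*(-6*x)) - 9) = -78] divide by the outer -2 ⇒ div: (-2*(-6*x)) - 9 = 39.
Step 4. [(-2*(-6*x)) - 9 = 39] 9 comes off first (add 9) ⇒ sub: -2*(-6*x) = 48.
Step 5. [-2*(-6*x) = 48] -2·(inner) — divide through by -2 ⇒ div: -6*x = -24.
Step 6. [-6*x = -24] -6 out front; divide by -6, so div: x = 4.

Answer: x ∈ {4}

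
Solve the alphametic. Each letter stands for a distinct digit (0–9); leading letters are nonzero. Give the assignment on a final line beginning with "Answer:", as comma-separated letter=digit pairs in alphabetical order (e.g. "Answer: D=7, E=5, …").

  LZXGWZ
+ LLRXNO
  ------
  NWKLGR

Step 1. [col 1: Z + O ≡ R (mod 10)] several values work for O in column 1 (Z + O ≡ R (mod 10), carry-in 0); try O=2. So O=2.
Step 2. [col 1: Z + O ≡ R (mod 10)] no forcing yet in column 1 (carry-in 0); Z=8 is free and consistent — try it. So Z=8.
Step 3. [col 1: Z + O ≡ R (mod 10)] in column 1 we have Z+O≡R with carry-in 0; given Z=8, O=2 and digits 2,8 already taken and all letters distinct, that pins R to 0. So R=0.
Step 4. [col 2: W + N ≡ G (mod 10)] no forcing yet in column 2 (carry-in 1); N=7 is free and consistent — try it. So N=7.
Step 5. [col 2: W + N ≡ G (mod 10)] column 2 (W + N ≡ G (mod 10), carry-in 1) doesn't pin W yet; pick W=1 and continue. So W=1.
Step 6. [col 2: W + N ≡ G (mod 10)] column 2 reads W+N+carry(1)=G with W=1, N=7; with digits 0,1,2,7,8 already taken and all letters distinct, the only value for G is 9, so G=9.
Step 7. [col 3: G + X ≡ L (mod 10)] no forcing yet in column 3 (carry-in 0); L=3 is free and consistent — try it ⇒ L=3.
Step 8. [col 3: G + X ≡ L (mod 10)] column 3: given G=9, L=3, carry-in 0, and digits 0,1,2,3,7,8,9 already taken and all letters distinct, G+X≡L (mod 10) forces X=4, so X=4.
Step 9. [col 4: X + R ≡ K (mod 10)] in column 4 we have X+R≡K with carry-in 1; given X=4, R=0 and digits 0,1,2,3,4,7,8,9 already taken and all letters distinct, that pins K to 5, so K=5.

Answer: G=9, K=5, L=3, N=7, O=2, R=0, W=1, X=4, Z=8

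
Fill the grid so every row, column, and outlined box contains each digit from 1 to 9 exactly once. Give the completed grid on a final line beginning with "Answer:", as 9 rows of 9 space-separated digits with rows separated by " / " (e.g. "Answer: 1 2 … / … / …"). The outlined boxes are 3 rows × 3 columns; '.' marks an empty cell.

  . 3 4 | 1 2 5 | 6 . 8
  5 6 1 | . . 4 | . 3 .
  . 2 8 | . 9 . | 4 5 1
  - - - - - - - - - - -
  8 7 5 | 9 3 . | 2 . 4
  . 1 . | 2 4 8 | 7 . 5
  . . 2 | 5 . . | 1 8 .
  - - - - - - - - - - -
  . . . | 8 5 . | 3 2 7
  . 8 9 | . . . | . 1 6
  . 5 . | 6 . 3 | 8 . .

Step 1. [r8c5∈{7}] nothing but 7 survives at r8c5. So r8c5=7.
Step 2. [r6c2∈{4,9}] across col 2, 9 lands solely at r6c2, so r6c2=9.
Step 3. [r6c1∈{3,4,6}] r6c1 is the only open cell in row 6 admitting 4, so r6c1=4.
Step 4. [r3c1∈{7}] only 7 remains possible at r3c1. So r3c1=7.
Step 5. [r5c8∈{6,9}] r5c8 is the only open cell in row 5 admitting 9, so r5c8=9.
Step 6. [r8c1∈{2,3}] in row 8, 3 fits only at r8c1. So r8c1=3.
Step 7. [r3c6∈{6}] only 6 remains possible at r3c6 ⇒ r3c6=6.
Step 8. [r9c5∈{1}] r9c5 is down to just 1. So r9c5=1.
Step 9. [r7c3∈{6}] only 6 remains possible at r7c3 ⇒ r7c3=6.
Step 10. [r9c9∈{9}] r9c9 is down to just 9. So r9c9=9.
Step 11. [r2c4∈{7}] r2c4 is down to just 7, so r2c4=7.
Step 12. [r4c6∈{1}] nothing but 1 survives at r4c6 ⇒ r4c6=1.
Step 13. [r8c4∈{4}] r8c4's peers cover all but 4. So r8c4=4.
Step 14. [r6c9∈{3}] r6c9 is down to just 3 ⇒ r6c9=3.
Step 15. [r2c5∈{8}] nothing but 8 survives at r2c5 ⇒ r2c5=8.
Step 16. [r5c1∈{6}] nothing but 6 survives at r5c1, so r5c1=6.
Step 17. [r1c8∈{7}] only 7 remains possible at r1c8, so r1c8=7.
Step 18. [r9c1∈{2}] r9c1's peers cover all but 2, so r9c1=2.
Step 19. [r7c1∈{1}] r7c1 is down to just 1. So r7c1=1.
Step 20. [r2c7∈{9}] r2c7 is down to just 9, so r2c7=9.
Step 21. [r3c4∈{3}] r3c4 has the single candidate 3, so r3c4=3.
Step 22. [r7c2∈{4}] nothing but 4 survives at r7c2, so r7c2=4.
Step 23. [r1c1∈{9}] r1c1 has the single candidate 9, so r1c1=9.
Step 24. [r6c6∈{7}] only 7 remains possible at r6c6, so r6c6=7.
Step 25. [r2c9∈{2}] nothing but 2 survives at r2c9. So r2c9=2.
Step 26. [r8c6∈{2}] r8c6's peers cover all but 2. So r8c6=2.
Step 27. [r9c3∈{7}] r9c3 has the single candidate 7 ⇒ r9c3=7.
Step 28. [r5c3∈{3}] only 3 remains possible at r5c3 ⇒ r5c3=3.
Step 29. [r9c8∈{4}] r9c8 is down to just 4. So r9c8=4.
Step 30. [r6c5∈{6}] r6c5 has the single candidate 6 ⇒ r6c5=6.
Step 31. [r7c6∈{9}] r7c6's peers cover all but 9 ⇒ r7c6=9.
Step 32. [r4c8∈{6}] r4c8 has the single candidate 6. So r4c8=6.
Step 33. [r8c7∈{5}] r8c7 is down to just 5, so r8c7=5.

Answer: 9 3 4 1 2 5 6 7 8 / 5 6 1 7 8 4 9 3 2 / 7 2 8 3 9 6 4 5 1 / 8 7 5 9 3 1 2 6 4 / 6 1 3 2 4 8 7 9 5 / 4 9 2 5 6 7 1 8 3 / 1 4 6 8 5 9 3 2 7 / 3 8 9 4 7 2 5 1 6 / 2 5 7 6 1 3 8 4 9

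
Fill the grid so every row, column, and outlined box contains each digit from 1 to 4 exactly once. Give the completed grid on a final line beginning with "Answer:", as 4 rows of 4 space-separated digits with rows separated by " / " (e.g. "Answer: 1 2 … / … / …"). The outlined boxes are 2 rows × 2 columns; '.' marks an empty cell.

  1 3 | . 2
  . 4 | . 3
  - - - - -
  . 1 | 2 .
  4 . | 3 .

Step 1. [r3c1∈{3}] r3c1 is down to just 3, so r3c1=3.
Step 2. [r2c3∈{1}] r2c3 is down to just 1, so r2c3=1.
Step 3. [r4c4∈{1}] r4c4 has the single candidate 1, so r4c4=1.
Step 4. [r2c1∈{2}] r2c1 is down to just 2, so r2c1=2.
Step 5. [r4c2∈{2}] r4c2 is down to just 2, so r4c2=2.
Step 6. [r3c4∈{4}] r3c4's peers cover all but 4, so r3c4=4.
Step 7. [r1c3∈{4}] only 4 remains possible at r1c3. So r1c3=4.

Answer: 1 3 4 2 / 2 4 1 3 / 3 1 2 4 / 4 2 3 1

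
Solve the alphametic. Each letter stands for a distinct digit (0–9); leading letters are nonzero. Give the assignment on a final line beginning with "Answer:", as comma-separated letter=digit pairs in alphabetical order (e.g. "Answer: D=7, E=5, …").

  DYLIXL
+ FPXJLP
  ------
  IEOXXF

Step 1. [col 1: L + P ≡ F (mod 10)] several values work for F in column 1 (L + P ≡ F (mod 10), carry-in 0); try F=3 ⇒ F=3.
Step 2. [col 1: L + P ≡ F (mod 10)] several values work for P in column 1 (L + P ≡ F (mod 10), carry-in 0); try P=4. So P=4.
Step 3. [col 1: L + P ≡ F (mod 10)] in column 1 we have L+P≡F with carry-in 0; given P=4, F=3 and digits 3,4 already taken and all letters distinct, that pins L to 9. So L=9.
Step 4. [col 2: X + L ≡ X (mod 10)] X=8 is one option consistent with column 2 (X + L ≡ X (mod 10), carry-in 1) — take it ⇒ X=8.
Step 5. [col 3: I + J ≡ X (mod 10)] no forcing yet in column 3 (carry-in 1); J=1 is free and consistent — try it ⇒ J=1.
Step 6. [col 3: I + J ≡ X (mod 10)] from column 3 (J=1, X=8, carry-in 1, digits 1,3,4,8,9 already taken and all letters distinct): I must equal 6, so I=6.
Step 7. [col 4: L + X ≡ O (mod 10)] from column 4 (L=9, X=8, carry-in 0, digits 1,3,4,6,8,9 already taken and all letters distinct): O must equal 7, so O=7.
Step 8. [col 5: Y + P ≡ E (mod 10)] several values work for Y in column 5 (Y + P ≡ E (mod 10), carry-in 1); try Y=5 ⇒ Y=5.
Step 9. [col 5: Y + P ≡ E (mod 10)] column 5 reads Y+P+carry(1)=E with Y=5, P=4; with digits 1,3,4,5,6,7,8,9 already taken and all letters distinct, the only value for E is 0, so E=0.
Step 10. [col 6: D + F ≡ I (mod 10)] in column 6 we have D+F≡I with carry-in 1; given F=3, I=6 and digits 0,1,3,4,5,6,7,8,9 already taken and all letters distinct, that pins D to 2. So D=2.

Answer: D=2, E=0, F=3, I=6, J=1, L=9, O=7, P=4, X=8, Y=5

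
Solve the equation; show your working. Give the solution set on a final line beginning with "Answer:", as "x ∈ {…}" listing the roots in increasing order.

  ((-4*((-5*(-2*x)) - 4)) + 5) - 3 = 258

Step 1. [((-4*((-5*(-2*x)) - 4)) + 5) - 3 = 258] 3 comes off first (add 3) ⇒ sub: (-4*((-5*(-2*x)) - 4)) + 5 = 261.
Step 2. [(-4*((-5*(-2*x)) - 4)) + 5 = 261] +5 is outermost — subtract 5 both sides ⇒ sub: -4*((-5*(-2*x)) - 4) = 256.
Step 3. [-4*((-5*(-2*x)) - 4) = 256] -4 out front; divide by -4 ⇒ div: (-5*(-2*x)) - 4 = -64.
Step 4. [(-5*(-2*x)) - 4 = -64] add 4: x sits inside (… - 4) ⇒ sub: -5*(-2*x) = -60.
Step 5. [-5*(-2*x) = -60] -5·(inner) — divide through by -5 ⇒ div: -2*x = 12.
Step 6. [-2*x = 12] -2·(inner) — divide through by -2 ⇒ div: x = -6.

Answer: x ∈ {-6}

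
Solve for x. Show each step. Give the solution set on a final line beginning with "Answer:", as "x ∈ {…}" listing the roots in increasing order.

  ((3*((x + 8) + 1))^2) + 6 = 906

Step 1. [((3*((x + 8) + 1))^2) + 6 = 906] the outer +6 inverts by subtracting 6 ⇒ sub: (3*((x + 8) + 1))^2 = 900.
Step 2. [(3*((x + 8) + 1))^2 = 900] LHS squared, RHS 900 ≥ 0: apply √ (±), so sqrt: 3*((x + 8) + 1) = 30 or -30.
Step 3. [3*((x + 8) + 1) = 30 or -30] divide by the outer 3 ⇒ div: (x + 8) + 1 = 10 or -10.
Step 4. [(x + 8) + 1 = 10 or -10] +1 is outermost — subtract 1 both sides. So sub: x + 8 = 9 or -11.
Step 5. [x + 8 = 9 or -11] 8 comes off first (subtract 8). So sub: x = 1 or -19.

Answer: x ∈ {-19, 1}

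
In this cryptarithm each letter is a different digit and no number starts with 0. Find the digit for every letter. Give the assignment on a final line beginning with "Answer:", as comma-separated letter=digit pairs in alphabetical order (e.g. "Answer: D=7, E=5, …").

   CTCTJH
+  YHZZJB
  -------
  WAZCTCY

Step 1. [W] adding two 6-digit numbers gives at most 6+1 digits, and here it does — W is that final carry and must be 1. So W=1.
Step 2. [col 1: H + B ≡ Y (mod 10)] Y=7 is one option consistent with column 1 (H + B ≡ Y (mod 10), carry-in 0) — take it, so Y=7.
Step 3. [col 1: H + B ≡ Y (mod 10)] no forcing yet in column 1 (carry-in 0); H=2 is free and consistent — try it. So H=2.
Step 4. [col 1: H + B ≡ Y (mod 10)] from column 1 (H=2, Y=7, carry-in 0, digits 1,2,7 already taken and all letters distinct): B must equal 5. So B=5.
Step 5. [col 2: J + J ≡ C (mod 10)] J=3 is one option consistent with column 2 (J + J ≡ C (mod 10), carry-in 0) — take it, so J=3.
Step 6. [col 2: J + J ≡ C (mod 10)] in column 2 we have J+J≡C with carry-in 0; given J=3 and digits 1,2,3,5,7 already taken and all letters distinct, that pins C to 6. So C=6.
Step 7. [col 3: T + Z ≡ T (mod 10)] column 3: given nothing yet, carry-in 0, and digits 1,2,3,5,6,7 already taken and all letters distinct, T+Z≡T (mod 10) forces Z=0 ⇒ Z=0.
Step 8. [col 3: T + Z ≡ T (mod 10)] several values work for T in column 3 (T + Z ≡ T (mod 10), carry-in 0); try T=8 ⇒ T=8.
Step 9. [col 6: C + Y ≡ A (mod 10)] column 6: given C=6, Y=7, carry-in 1, and digits 0,1,2,3,5,6,7,8 already taken and all letters distinct, C+Y≡A (mod 10) forces A=4, so A=4.

Answer: A=4, B=5, C=6, H=2, J=3, T=8, W=1, Y=7, Z=0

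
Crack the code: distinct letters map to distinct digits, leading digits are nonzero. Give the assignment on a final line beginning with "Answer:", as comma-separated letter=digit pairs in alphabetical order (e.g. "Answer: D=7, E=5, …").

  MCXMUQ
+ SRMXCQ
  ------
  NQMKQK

Step 1. [col 1: Q + Q ≡ K (mod 10)] no forcing yet in column 1 (carry-in 0); Q=6 is free and consistent — try it. So Q=6.
Step 2. [col 1: Q + Q ≡ K (mod 10)] column 1 reads Q+Q+carry(0)=K with Q=6; with digits 6 already taken and all letters distinct, the only value for K is 2 ⇒ K=2.
Step 3. [col 2: U + C ≡ Q (mod 10)] several values work for C in column 2 (U + C ≡ Q (mod 10), carry-in 1); try C=7 ⇒ C=7.
Step 4. [col 2: U + C ≡ Q (mod 10)] in column 2 we have U+C≡Q with carry-in 1; given C=7, Q=6 and digits 2,6,7 already taken and all letters distinct, that pins U to 8 ⇒ U=8.
Step 5. [col 3: M + X ≡ K (mod 10)] no forcing yet in column 3 (carry-in 1); M=1 is free and consistent — try it ⇒ M=1.
Step 6. [col 3: M + X ≡ K (mod 10)] in column 3 we have M+X≡K with carry-in 1; given M=1, K=2 and digits 1,2,6,7,8 already taken and all letters distinct, that pins X to 0, so X=0.
Step 7. [col 5: C + R ≡ Q (mod 10)] column 5: given C=7, Q=6, carry-in 0, and digits 0,1,2,6,7,8 already taken and all letters distinct, C+R≡Q (mod 10) forces R=9, so R=9.
Step 8. [col 6: M + S ≡ N (mod 10)] from column 6 (M=1, carry-in 1, digits 0,1,2,6,7,8,9 already taken and all letters distinct): N must equal 5 ⇒ N=5.
Step 9. [col 6: M + S ≡ N (mod 10)] column 6: given M=1, N=5, carry-in 1, and digits 0,1,2,5,6,7,8,9 already taken and all letters distinct, M+S≡N (mod 10) forces S=3, so S=3.

Answer: C=7, K=2, M=1, N=5, Q=6, R=9, S=3, U=8, X=0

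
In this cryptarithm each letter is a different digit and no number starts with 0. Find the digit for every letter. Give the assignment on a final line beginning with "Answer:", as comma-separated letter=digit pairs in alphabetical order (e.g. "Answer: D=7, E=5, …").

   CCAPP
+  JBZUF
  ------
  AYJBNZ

Step 1. [col 1: P + F ≡ Z (mod 10)] column 1 (P + F ≡ Z (mod 10), carry-in 0) doesn't pin P yet; pick P=5 and continue. So P=5.
Step 2. [col 1: P + F ≡ Z (mod 10)] several values work for F in column 1 (P + F ≡ Z (mod 10), carry-in 0); try F=9. So F=9.
Step 3. [A] adding two 5-digit numbers gives at most 5+1 digits, and here it does — A is that final carry and must be 1, so A=1.
Step 4. [col 1: P + F ≡ Z (mod 10)] column 1 reads P+F+carry(0)=Z with P=5, F=9; with digits 1,5,9 already taken and all letters distinct, the only value for Z is 4. So Z=4.
Step 5. [col 2: P + U ≡ N (mod 10)] several values work for U in column 2 (P + U ≡ N (mod 10), carry-in 1); try U=7, so U=7.
Step 6. [col 2: P + U ≡ N (mod 10)] column 2 reads P+U+carry(1)=N with P=5, U=7; with digits 1,4,5,7,9 already taken and all letters distinct, the only value for N is 3 ⇒ N=3.
Step 7. [col 3: A + Z ≡ B (mod 10)] from column 3 (A=1, Z=4, carry-in 1, digits 1,3,4,5,7,9 already taken and all letters distinct): B must equal 6 ⇒ B=6.
Step 8. [col 4: C + B ≡ J (mod 10)] in column 4 we have C+B≡J with carry-in 0; given B=6 and digits 1,3,4,5,6,7,9 already taken and all letters distinct, that pins C to 2, so C=2.
Step 9. [col 4: C + B ≡ J (mod 10)] column 4: given C=2, B=6, carry-in 0, and digits 1,2,3,4,5,6,7,9 already taken and all letters distinct, C+B≡J (mod 10) forces J=8 ⇒ J=8.
Step 10. [col 5: C + J ≡ Y (mod 10)] column 5: given C=2, J=8, carry-in 0, and digits 1,2,3,4,5,6,7,8,9 already taken and all letters distinct, C+J≡Y (mod 10) forces Y=0. So Y=0.

Answer: A=1, B=6, C=2, F=9, J=8, N=3, P=5, U=7, Y=0, Z=4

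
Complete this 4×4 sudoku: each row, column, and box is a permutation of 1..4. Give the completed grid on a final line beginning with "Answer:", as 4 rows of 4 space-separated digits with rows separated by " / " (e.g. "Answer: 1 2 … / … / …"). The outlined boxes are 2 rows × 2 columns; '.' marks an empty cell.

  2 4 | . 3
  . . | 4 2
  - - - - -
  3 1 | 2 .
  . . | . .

Step 1. [r4c4∈{1,4}] across col 4, 1 lands solely at r4c4. So r4c4=1.
Step 2. [r3c4∈{4}] nothing but 4 survives at r3c4 ⇒ r3c4=4.
Step 3. [r4c2∈{2}] r4c2 is down to just 2 ⇒ r4c2=2.
Step 4. [r4c3∈{3}] r4c3's peers cover all but 3, so r4c3=3.
Step 5. [r2c2∈{3}] r2c2 is down to just 3 ⇒ r2c2=3.
Step 6. [r4c1∈{4}] r4c1 is down to just 4. So r4c1=4.
Step 7. [r2c1∈{1}] only 1 remains possible at r2c1, so r2c1=1.
Step 8. [r1c3∈{1}] r1c3's peers cover all but 1, so r1c3=1.

Answer: 2 4 1 3 / 1 3 4 2 / 3 1 2 4 / 4 2 3 1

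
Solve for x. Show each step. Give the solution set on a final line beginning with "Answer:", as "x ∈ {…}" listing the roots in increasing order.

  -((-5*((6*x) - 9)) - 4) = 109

Step 1. [-((-5*((6*x) - 9)) - 4) = 109] leading − — multiply by −1, so neg: (-5*((6*x) - 9)) - 4 = -109.
Step 2. [(-5*((6*x) - 9)) - 4 = -109] 4 comes off first (add 4). So sub: -5*((6*x) - 9) = -105.
Step 3. [-5*((6*x) - 9) = -105] -5·(inner) — divide through by -5 ⇒ div: (6*x) - 9 = 21.
Step 4. [(6*x) - 9 = 21] peel the -9: add 9 from each side, so sub: 6*x = 30.
Step 5. [6*x = 30] 6·(inner) — divide through by 6. So div: x = 5.

Answer: x ∈ {5}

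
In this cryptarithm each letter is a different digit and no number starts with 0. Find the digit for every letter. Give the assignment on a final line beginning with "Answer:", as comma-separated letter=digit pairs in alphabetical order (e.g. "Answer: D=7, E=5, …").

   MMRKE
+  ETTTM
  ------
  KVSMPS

Step 1. [col 1: E + M ≡ S (mod 10)] several values work for M in column 1 (E + M ≡ S (mod 10), carry-in 0); try M=5, so M=5.
Step 2. [K] K is the leading digit of a 6-digit sum of two 5-digit numbers; the final carry is exactly 1. So K=1.
Step 3. [col 1: E + M ≡ S (mod 10)] no forcing yet in column 1 (carry-in 0); E=7 is free and consistent — try it, so E=7.
Step 4. [col 1: E + M ≡ S (mod 10)] column 1: given E=7, M=5, carry-in 0, and digits 1,5,7 already taken and all letters distinct, E+M≡S (mod 10) forces S=2, so S=2.
Step 5. [col 2: K + T ≡ P (mod 10)] column 2 (K + T ≡ P (mod 10), carry-in 1) doesn't pin P yet; pick P=8 and continue, so P=8.
Step 6. [col 2: K + T ≡ P (mod 10)] from column 2 (K=1, P=8, carry-in 1, digits 1,2,5,7,8 already taken and all letters distinct): T must equal 6, so T=6.
Step 7. [col 3: R + T ≡ M (mod 10)] in column 3 we have R+T≡M with carry-in 0; given T=6, M=5 and digits 1,2,5,6,7,8 already taken and all letters distinct, that pins R to 9. So R=9.
Step 8. [col 5: M + E ≡ V (mod 10)] in column 5 we have M+E≡V with carry-in 1; given M=5, E=7 and digits 1,2,5,6,7,8,9 already taken and all letters distinct, that pins V to 3, so V=3.

Answer: E=7, K=1, M=5, P=8, R=9, S=2, T=6, V=3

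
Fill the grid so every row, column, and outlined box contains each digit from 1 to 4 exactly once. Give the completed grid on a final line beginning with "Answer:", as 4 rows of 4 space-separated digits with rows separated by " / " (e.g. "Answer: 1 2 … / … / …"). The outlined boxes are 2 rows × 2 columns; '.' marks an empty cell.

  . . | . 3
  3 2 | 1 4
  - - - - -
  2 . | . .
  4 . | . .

Step 1. [r3c4∈{1}] only 1 remains possible at r3c4 ⇒ r3c4=1.
Step 2. [r4c2∈{1,3}] across row 4, 1 lands solely at r4c2. So r4c2=1.
Step 3. [r4c3∈{2,3}] row 4 places 3 nowhere but r4c3, so r4c3=3.
Step 4. [r3c2∈{3}] only 3 remains possible at r3c2. So r3c2=3.
Step 5. [r1c1∈{1}] nothing but 1 survives at r1c1 ⇒ r1c1=1.
Step 6. [r3c3∈{4}] only 4 remains possible at r3c3 ⇒ r3c3=4.
Step 7. [r1c2∈{4}] r1c2 has the single candidate 4, so r1c2=4.
Step 8. [r1c3∈{2}] r1c3 has the single candidate 2 ⇒ r1c3=2.
Step 9. [r4c4∈{2}] only 2 remains possible at r4c4. So r4c4=2.

Answer: 1 4 2 3 / 3 2 1 4 / 2 3 4 1 / 4 1 3 2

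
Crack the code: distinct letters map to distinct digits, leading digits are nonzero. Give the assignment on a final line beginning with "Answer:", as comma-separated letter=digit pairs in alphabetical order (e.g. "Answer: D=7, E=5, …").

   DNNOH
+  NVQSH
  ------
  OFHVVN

Step 1. [col 1: H + H ≡ N (mod 10)] column 1 (H + H ≡ N (mod 10), carry-in 0) doesn't pin N yet; pick N=4 and continue. So N=4.
Step 2. [O] adding two 5-digit numbers gives at most 5+1 digits, and here it does — O is that final carry and must be 1 ⇒ O=1.
Step 3. [col 1: H + H ≡ N (mod 10)] column 1 (H + H ≡ N (mod 10), carry-in 0) doesn't pin H yet; pick H=7 and continue ⇒ H=7.
Step 4. [col 2: O + S ≡ V (mod 10)] column 2 (O + S ≡ V (mod 10), carry-in 1) doesn't pin S yet; pick S=0 and continue ⇒ S=0.
Step 5. [col 2: O + S ≡ V (mod 10)] column 2 reads O+S+carry(1)=V with O=1, S=0; with digits 0,1,4,7 already taken and all letters distinct, the only value for V is 2. So V=2.
Step 6. [col 3: N + Q ≡ V (mod 10)] column 3: given N=4, V=2, carry-in 0, and digits 0,1,2,4,7 already taken and all letters distinct, N+Q≡V (mod 10) forces Q=8. So Q=8.
Step 7. [col 5: D + N ≡ F (mod 10)] D=9 is one option consistent with column 5 (D + N ≡ F (mod 10), carry-in 0) — take it. So D=9.
Step 8. [col 5: D + N ≡ F (mod 10)] column 5 reads D+N+carry(0)=F with D=9, N=4; with digits 0,1,2,4,7,8,9 already taken and all letters distinct, the only value for F is 3, so F=3.

Answer: D=9, F=3, H=7, N=4, O=1, Q=8, S=0, V=2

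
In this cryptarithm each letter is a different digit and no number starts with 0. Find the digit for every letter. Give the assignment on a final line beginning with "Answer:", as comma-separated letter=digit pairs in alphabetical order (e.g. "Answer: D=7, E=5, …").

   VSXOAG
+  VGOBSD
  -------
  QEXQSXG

Step 1. [Q] Q is the leading digit of a 7-digit sum of two 6-digit numbers; the final carry is exactly 1. So Q=1.
Step 2. [col 1: G + D ≡ G (mod 10)] in column 1 we have G+D≡G with carry-in 0; given nothing yet and digits 1 already taken and all letters distinct, that pins D to 0, so D=0.
Step 3. [col 1: G + D ≡ G (mod 10)] column 1 (G + D ≡ G (mod 10), carry-in 0) doesn't pin G yet; pick G=4 and continue. So G=4.
Step 4. [col 2: A + S ≡ X (mod 10)] no forcing yet in column 2 (carry-in 0); S=2 is free and consistent — try it. So S=2.
Step 5. [col 2: A + S ≡ X (mod 10)] A=5 is one option consistent with column 2 (A + S ≡ X (mod 10), carry-in 0) — take it, so A=5.
Step 6. [col 2: A + S ≡ X (mod 10)] from column 2 (A=5, S=2, carry-in 0, digits 0,1,2,4,5 already taken and all letters distinct): X must equal 7 ⇒ X=7.
Step 7. [col 3: O + B ≡ S (mod 10)] column 3 (O + B ≡ S (mod 10), carry-in 0) doesn't pin B yet; pick B=9 and continue. So B=9.
Step 8. [col 3: O + B ≡ S (mod 10)] column 3 reads O+B+carry(0)=S with B=9, S=2; with digits 0,1,2,4,5,7,9 already taken and all letters distinct, the only value for O is 3, so O=3.
Step 9. [col 6: V + V ≡ E (mod 10)] from column 6 (nothing yet, carry-in 0, digits 0,1,2,3,4,5,7,9 already taken and all letters distinct): E must equal 6 ⇒ E=6.
Step 10. [col 6: V + V ≡ E (mod 10)] column 6: given E=6, carry-in 0, and digits 0,1,2,3,4,5,6,7,9 already taken and all letters distinct, V+V≡E (mod 10) forces V=8, so V=8.

Answer: A=5, B=9, D=0, E=6, G=4, O=3, Q=1, S=2, V=8, X=7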